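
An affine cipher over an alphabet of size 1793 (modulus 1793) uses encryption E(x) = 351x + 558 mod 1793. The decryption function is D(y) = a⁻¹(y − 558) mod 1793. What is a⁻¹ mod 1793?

Extended Euclidean algorithm:
1793 = 5*351 + 38
351 = 9*38 + 9
38 = 4*9 + 2
9 = 4*2 + 1
2 = 2*1 + 0
The gcd is 1. Working backward:
1 = 9 − 4·2
1 = −4·38 + 17·9
1 = 17·351 − 157·38
1 = −157·1793 + 802·351
So 351·802 ≡ 1 (mod 1793).

802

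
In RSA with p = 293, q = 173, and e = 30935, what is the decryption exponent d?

35143

φ(n) = (p−1)(q−1) = 292·172 = 50224.
Need d with 30935·d ≡ 1 (mod 50224). Apply the extended Euclidean algorithm:
50224 = 1·30935 + 19289
30935 = 1·19289 + 11646
19289 = 1·11646 + 7643
11646 = 1·7643 + 4003
7643 = 1·4003 + 3640
4003 = 1·3640 + 363
3640 = 10·363 + 10
363 = 36·10 + 3
10 = 3·3 + 1
3 = 3·1 + 0
Back-substitute:
1 = 10 − 3·3
1 = −3·363 + 109·10
1 = 109·3640 − 1093·363
1 = −1093·4003 + 1202·3640
1 = 1202·7643 − 2295·4003
1 = −2295·11646 + 3497·7643
1 = 3497·19289 − 5792·11646
1 = −5792·30935 + 9289·19289
1 = 9289·50224 − 15081·30935
So 30935·(-15081) ≡ 1 (mod 50224), hence d ≡ -15081 ≡ 35143 (mod 50224).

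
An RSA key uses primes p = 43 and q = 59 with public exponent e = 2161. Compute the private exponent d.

φ(n) = (p−1)(q−1) = 42·58 = 2436.
Need d with 2161·d ≡ 1 (mod 2436). Apply the extended Euclidean algorithm:
2436 = 1·2161 + 275
2161 = 7·275 + 236
275 = 1·236 + 39
236 = 6·39 + 2
39 = 19·2 + 1
2 = 2·1 + 0
Back-substitute:
1 = 39 − 19·2
1 = −19·236 + 115·39
1 = 115·275 − 134·236
1 = −134·2161 + 1053·275
1 = 1053·2436 − 1187·2161
So 2161·(-1187) ≡ 1 (mod 2436), hence d ≡ -1187 ≡ 1249 (mod 2436).

1249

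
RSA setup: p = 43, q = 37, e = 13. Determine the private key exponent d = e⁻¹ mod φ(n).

349

φ(n) = (p−1)(q−1) = 42·36 = 1512.
Need d with 13·d ≡ 1 (mod 1512). Apply the extended Euclidean algorithm:
1512 = 116*13 + 4
13 = 3*4 + 1
4 = 4*1 + 0
Back-substitute:
1 = 13 − 3·4
1 = −3·1512 + 349·13
So 13·349 ≡ 1 (mod 1512), hence d = 349.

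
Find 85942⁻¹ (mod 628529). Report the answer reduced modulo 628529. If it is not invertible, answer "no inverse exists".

36706

Extended Euclidean algorithm:
628529 = 7×85942 + 26935
85942 = 3×26935 + 5137
26935 = 5×5137 + 1250
5137 = 4×1250 + 137
1250 = 9×137 + 17
137 = 8×17 + 1
17 = 17×1 + 0
gcd = 1, so the inverse exists. Back-substitute:
1 = 137 − 8·17
1 = −8·1250 + 73·137
1 = 73·5137 − 300·1250
1 = −300·26935 + 1573·5137
1 = 1573·85942 − 5019·26935
1 = −5019·628529 + 36706·85942
So 85942·36706 ≡ 1 (mod 628529).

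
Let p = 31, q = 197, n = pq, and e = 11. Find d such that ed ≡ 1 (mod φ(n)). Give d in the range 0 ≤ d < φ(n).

4811

φ(n) = (p−1)(q−1) = 30·196 = 5880.
Need d with 11·d ≡ 1 (mod 5880). Apply the extended Euclidean algorithm:
5880 = 534*11 + 6
11 = 1*6 + 5
6 = 1*5 + 1
5 = 5*1 + 0
Back-substitute:
1 = 6 − 5
1 = −11 + 2·6
1 = 2·5880 − 1069·11
So 11·(-1069) ≡ 1 (mod 5880), hence d ≡ -1069 ≡ 4811 (mod 5880).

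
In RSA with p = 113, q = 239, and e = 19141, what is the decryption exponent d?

13837

φ(n) = (p−1)(q−1) = 112·238 = 26656.
Need d with 19141·d ≡ 1 (mod 26656). Apply the extended Euclidean algorithm:
26656 = 1*19141 + 7515
19141 = 2*7515 + 4111
7515 = 1*4111 + 3404
4111 = 1*3404 + 707
3404 = 4*707 + 576
707 = 1*576 + 131
576 = 4*131 + 52
131 = 2*52 + 27
52 = 1*27 + 25
27 = 1*25 + 2
25 = 12*2 + 1
2 = 2*1 + 0
Back-substitute:
1 = 25 − 12·2
1 = −12·27 + 13·25
1 = 13·52 − 25·27
1 = −25·131 + 63·52
1 = 63·576 − 277·131
1 = −277·707 + 340·576
1 = 340·3404 − 1637·707
1 = −1637·4111 + 1977·3404
1 = 1977·7515 − 3614·4111
1 = −3614·19141 + 9205·7515
1 = 9205·26656 − 12819·19141
So 19141·(-12819) ≡ 1 (mod 26656), hence d ≡ -12819 ≡ 13837 (mod 26656).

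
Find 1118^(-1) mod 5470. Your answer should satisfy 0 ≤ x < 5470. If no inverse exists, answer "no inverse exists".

Compute gcd(1118, 5470):
5470 = 4*1118 + 998
1118 = 1*998 + 120
998 = 8*120 + 38
120 = 3*38 + 6
38 = 6*6 + 2
6 = 3*2 + 0
gcd(1118, 5470) = 2 ≠ 1, so 1118 has no multiplicative inverse modulo 5470.

no inverse exists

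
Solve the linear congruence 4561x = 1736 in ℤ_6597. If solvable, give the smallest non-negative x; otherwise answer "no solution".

1697

First find gcd(4561, 6597):
6597 = 1*4561 + 2036
4561 = 2*2036 + 489
2036 = 4*489 + 80
489 = 6*80 + 9
80 = 8*9 + 8
9 = 1*8 + 1
8 = 8*1 + 0
gcd = 1, so a unique solution mod 6597 exists.
Back-substitute for the Bézout coefficients:
1 = 9 − 8
1 = −80 + 9·9
1 = 9·489 − 55·80
1 = −55·2036 + 229·489
1 = 229·4561 − 513·2036
1 = −513·6597 + 742·4561
So 4561·(742) ≡ 1 (mod 6597), giving 4561⁻¹ ≡ 742.
x ≡ 4561⁻¹·1736 ≡ 742·1736 ≡ 1697 (mod 6597).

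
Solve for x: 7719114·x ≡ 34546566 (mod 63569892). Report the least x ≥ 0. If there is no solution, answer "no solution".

2161283

First find gcd(7719114, 63569892):
63569892 = 8·7719114 + 1816980
7719114 = 4·1816980 + 451194
1816980 = 4·451194 + 12204
451194 = 36·12204 + 11850
12204 = 1·11850 + 354
11850 = 33·354 + 168
354 = 2·168 + 18
168 = 9·18 + 6
18 = 3·6 + 0
gcd = 6 and 6 | 34546566, so solutions exist. Divide through by 6: 1286519x ≡ 5757761 (mod 10594982).
Now find 1286519⁻¹ mod 10594982:
10594982 = 8×1286519 + 302830
1286519 = 4×302830 + 75199
302830 = 4×75199 + 2034
75199 = 36×2034 + 1975
2034 = 1×1975 + 59
1975 = 33×59 + 28
59 = 2×28 + 3
28 = 9×3 + 1
3 = 3×1 + 0
Back-substitute:
1 = 28 − 9·3
1 = −9·59 + 19·28
1 = 19·1975 − 636·59
1 = −636·2034 + 655·1975
1 = 655·75199 − 24216·2034
1 = −24216·302830 + 97519·75199
1 = 97519·1286519 − 414292·302830
1 = −414292·10594982 + 3411855·1286519
So 1286519⁻¹ ≡ 3411855 (mod 10594982).
Then x ≡ 3411855·5757761 ≡ 2161283 (mod 10594982); the smallest non-negative solution is x = 2161283.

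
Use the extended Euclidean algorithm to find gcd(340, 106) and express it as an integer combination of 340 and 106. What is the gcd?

Euclidean algorithm:
340 = 3×106 + 22
106 = 4×22 + 18
22 = 1×18 + 4
18 = 4×4 + 2
4 = 2×2 + 0
gcd(340, 106) = 2.
Working backward:
2 = 18 − 4·4
2 = −4·22 + 5·18
2 = 5·106 − 24·22
2 = −24·340 + 77·106
So 2 = (-24)·340 + (77)·106.

2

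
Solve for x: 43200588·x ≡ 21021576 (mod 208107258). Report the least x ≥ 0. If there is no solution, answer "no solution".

24100574

First find gcd(43200588, 208107258):
208107258 = 4×43200588 + 35304906
43200588 = 1×35304906 + 7895682
35304906 = 4×7895682 + 3722178
7895682 = 2×3722178 + 451326
3722178 = 8×451326 + 111570
451326 = 4×111570 + 5046
111570 = 22×5046 + 558
5046 = 9×558 + 24
558 = 23×24 + 6
24 = 4×6 + 0
gcd = 6 and 6 | 21021576, so solutions exist. Divide through by 6: 7200098x ≡ 3503596 (mod 34684543).
Now find 7200098⁻¹ mod 34684543:
34684543 = 4*7200098 + 5884151
7200098 = 1*5884151 + 1315947
5884151 = 4*1315947 + 620363
1315947 = 2*620363 + 75221
620363 = 8*75221 + 18595
75221 = 4*18595 + 841
18595 = 22*841 + 93
841 = 9*93 + 4
93 = 23*4 + 1
4 = 4*1 + 0
Back-substitute:
1 = 93 − 23·4
1 = −23·841 + 208·93
1 = 208·18595 − 4599·841
1 = −4599·75221 + 18604·18595
1 = 18604·620363 − 153431·75221
1 = −153431·1315947 + 325466·620363
1 = 325466·5884151 − 1455295·1315947
1 = −1455295·7200098 + 1780761·5884151
1 = 1780761·34684543 − 8578339·7200098
So 7200098·(-8578339) ≡ 1 (mod 34684543), i.e. 7200098⁻¹ ≡ 26106204.
Then x ≡ 26106204·3503596 ≡ 24100574 (mod 34684543); the smallest non-negative solution is x = 24100574.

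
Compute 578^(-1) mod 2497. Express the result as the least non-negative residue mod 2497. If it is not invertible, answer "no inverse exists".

2389

Run Euclid on (2497, 578):
2497 = 4×578 + 185
578 = 3×185 + 23
185 = 8×23 + 1
23 = 23×1 + 0
The gcd is 1. Working backward:
1 = 185 − 8·23
1 = −8·578 + 25·185
1 = 25·2497 − 108·578
Hence 578⁻¹ ≡ -108 ≡ 2389 (mod 2497).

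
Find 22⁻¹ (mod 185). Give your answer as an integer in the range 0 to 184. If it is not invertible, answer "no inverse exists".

Run Euclid on (185, 22):
185 = 8*22 + 9
22 = 2*9 + 4
9 = 2*4 + 1
4 = 4*1 + 0
gcd = 1, so the inverse exists. Back-substitute:
1 = 9 − 2·4
1 = −2·22 + 5·9
1 = 5·185 − 42·22
Hence 22⁻¹ ≡ -42 ≡ 143 (mod 185).

143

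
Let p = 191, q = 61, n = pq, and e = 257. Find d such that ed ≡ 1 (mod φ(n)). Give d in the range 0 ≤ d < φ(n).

φ(n) = (p−1)(q−1) = 190·60 = 11400.
Need d with 257·d ≡ 1 (mod 11400). Apply the extended Euclidean algorithm:
11400 = 44*257 + 92
257 = 2*92 + 73
92 = 1*73 + 19
73 = 3*19 + 16
19 = 1*16 + 3
16 = 5*3 + 1
3 = 3*1 + 0
Back-substitute:
1 = 16 − 5·3
1 = −5·19 + 6·16
1 = 6·73 − 23·19
1 = −23·92 + 29·73
1 = 29·257 − 81·92
1 = −81·11400 + 3593·257
So 257·3593 ≡ 1 (mod 11400), hence d = 3593.

3593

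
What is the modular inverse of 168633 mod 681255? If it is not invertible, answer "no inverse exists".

Euclidean algorithm on 681255, 168633:
681255 = 4·168633 + 6723
168633 = 25·6723 + 558
6723 = 12·558 + 27
558 = 20·27 + 18
27 = 1·18 + 9
18 = 2·9 + 0
Since gcd = 9 > 1, 168633 is not a unit mod 681255.

no inverse exists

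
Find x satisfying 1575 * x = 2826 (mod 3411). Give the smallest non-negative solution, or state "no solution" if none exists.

First find gcd(1575, 3411):
3411 = 2·1575 + 261
1575 = 6·261 + 9
261 = 29·9 + 0
gcd = 9 and 9 | 2826, so solutions exist. Divide through by 9: 175x ≡ 314 (mod 379).
Now find 175⁻¹ mod 379:
379 = 2·175 + 29
175 = 6·29 + 1
29 = 29·1 + 0
Back-substitute:
1 = 175 − 6·29
1 = −6·379 + 13·175
So 175⁻¹ ≡ 13 (mod 379).
Then x ≡ 13·314 ≡ 292 (mod 379); the smallest non-negative solution is x = 292.

292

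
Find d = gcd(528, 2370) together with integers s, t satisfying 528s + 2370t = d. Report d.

6

Euclidean algorithm:
2370 = 4*528 + 258
528 = 2*258 + 12
258 = 21*12 + 6
12 = 2*6 + 0
gcd(528, 2370) = 6.
Express as a combination:
6 = 258 − 21·12
6 = −21·528 + 43·258
6 = 43·2370 − 193·528
So 6 = (43)·2370 + (-193)·528.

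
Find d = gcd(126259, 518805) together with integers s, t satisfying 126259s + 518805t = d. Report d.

7

Euclidean algorithm:
518805 = 4*126259 + 13769
126259 = 9*13769 + 2338
13769 = 5*2338 + 2079
2338 = 1*2079 + 259
2079 = 8*259 + 7
259 = 37*7 + 0
gcd(126259, 518805) = 7.
Working backward:
7 = 2079 − 8·259
7 = −8·2338 + 9·2079
7 = 9·13769 − 53·2338
7 = −53·126259 + 486·13769
7 = 486·518805 − 1997·126259
So 7 = (486)·518805 + (-1997)·126259.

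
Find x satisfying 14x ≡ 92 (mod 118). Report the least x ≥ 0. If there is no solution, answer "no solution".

First find gcd(14, 118):
118 = 8*14 + 6
14 = 2*6 + 2
6 = 3*2 + 0
gcd = 2 and 2 | 92, so solutions exist. Divide through by 2: 7x ≡ 46 (mod 59).
Now find 7⁻¹ mod 59:
59 = 8·7 + 3
7 = 2·3 + 1
3 = 3·1 + 0
Back-substitute:
1 = 7 − 2·3
1 = −2·59 + 17·7
So 7⁻¹ ≡ 17 (mod 59).
Then x ≡ 17·46 ≡ 15 (mod 59); the smallest non-negative solution is x = 15.

15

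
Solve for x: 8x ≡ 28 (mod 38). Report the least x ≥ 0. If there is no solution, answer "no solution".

13

First find gcd(8, 38):
38 = 4×8 + 6
8 = 1×6 + 2
6 = 3×2 + 0
gcd = 2 and 2 | 28, so solutions exist. Divide through by 2: 4x ≡ 14 (mod 19).
Now find 4⁻¹ mod 19:
19 = 4×4 + 3
4 = 1×3 + 1
3 = 3×1 + 0
Back-substitute:
1 = 4 − 3
1 = −19 + 5·4
So 4⁻¹ ≡ 5 (mod 19).
Then x ≡ 5·14 ≡ 13 (mod 19); the smallest non-negative solution is x = 13.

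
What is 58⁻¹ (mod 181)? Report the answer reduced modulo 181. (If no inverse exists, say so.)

Apply the Euclidean algorithm to 181 and 58:
181 = 3·58 + 7
58 = 8·7 + 2
7 = 3·2 + 1
2 = 2·1 + 0
Since gcd(58, 181) = 1, back-substitute to write 1 as a combination:
1 = 7 − 3·2
1 = −3·58 + 25·7
1 = 25·181 − 78·58
Thus 58·(-78) ≡ 1 (mod 181); reducing, -78 mod 181 = 103.

103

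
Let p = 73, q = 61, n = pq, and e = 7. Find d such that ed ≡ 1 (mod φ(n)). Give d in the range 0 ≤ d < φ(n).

3703

φ(n) = (p−1)(q−1) = 72·60 = 4320.
Need d with 7·d ≡ 1 (mod 4320). Apply the extended Euclidean algorithm:
4320 = 617·7 + 1
7 = 7·1 + 0
Back-substitute:
1 = 4320 − 617·7
So 7·(-617) ≡ 1 (mod 4320), hence d ≡ -617 ≡ 3703 (mod 4320).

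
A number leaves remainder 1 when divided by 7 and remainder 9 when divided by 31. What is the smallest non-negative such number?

71

Write x = 1 + 7·k. Then 7·k ≡ 9 − 1 ≡ 8 (mod 31).
Need 7⁻¹ mod 31. Extended Euclid on (31, 7):
31 = 4×7 + 3
7 = 2×3 + 1
3 = 3×1 + 0
Back-substitute:
1 = 7 − 2·3
1 = −2·31 + 9·7
7⁻¹ ≡ 9 (mod 31), so k ≡ 9·8 ≡ 10 (mod 31).
x = 1 + 7·10 = 71.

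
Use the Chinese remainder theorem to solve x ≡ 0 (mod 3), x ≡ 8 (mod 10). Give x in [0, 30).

18

Write x = 0 + 3·k. Then 3·k ≡ 8 − 0 ≡ 8 (mod 10).
Need 3⁻¹ mod 10. Extended Euclid on (10, 3):
10 = 3×3 + 1
3 = 3×1 + 0
Back-substitute:
1 = 10 − 3·3
3⁻¹ ≡ 7 (mod 10), so k ≡ 7·8 ≡ 6 (mod 10).
x = 0 + 3·6 = 18.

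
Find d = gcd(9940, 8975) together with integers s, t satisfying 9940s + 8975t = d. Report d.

Apply Euclid's algorithm to 9940 and 8975:
9940 = 1·8975 + 965
8975 = 9·965 + 290
965 = 3·290 + 95
290 = 3·95 + 5
95 = 19·5 + 0
gcd(9940, 8975) = 5.
Express as a combination:
5 = 290 − 3·95
5 = −3·965 + 10·290
5 = 10·8975 − 93·965
5 = −93·9940 + 103·8975
So 5 = (-93)·9940 + (103)·8975.

5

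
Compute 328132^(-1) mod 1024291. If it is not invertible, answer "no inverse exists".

Run Euclid on (1024291, 328132):
1024291 = 3×328132 + 39895
328132 = 8×39895 + 8972
39895 = 4×8972 + 4007
8972 = 2×4007 + 958
4007 = 4×958 + 175
958 = 5×175 + 83
175 = 2×83 + 9
83 = 9×9 + 2
9 = 4×2 + 1
2 = 2×1 + 0
gcd = 1, so the inverse exists. Back-substitute:
1 = 9 − 4·2
1 = −4·83 + 37·9
1 = 37·175 − 78·83
1 = −78·958 + 427·175
1 = 427·4007 − 1786·958
1 = −1786·8972 + 3999·4007
1 = 3999·39895 − 17782·8972
1 = −17782·328132 + 146255·39895
1 = 146255·1024291 − 456547·328132
So 328132·(-456547) ≡ 1 (mod 1024291), and -456547 ≡ 567744 (mod 1024291).

567744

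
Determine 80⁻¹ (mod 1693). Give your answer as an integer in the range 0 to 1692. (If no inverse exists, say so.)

910

Apply the Euclidean algorithm to 1693 and 80:
1693 = 21*80 + 13
80 = 6*13 + 2
13 = 6*2 + 1
2 = 2*1 + 0
The gcd is 1. Working backward:
1 = 13 − 6·2
1 = −6·80 + 37·13
1 = 37·1693 − 783·80
So 80·(-783) ≡ 1 (mod 1693), and -783 ≡ 910 (mod 1693).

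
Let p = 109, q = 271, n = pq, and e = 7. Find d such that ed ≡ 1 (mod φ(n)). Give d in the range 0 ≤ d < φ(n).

φ(n) = (p−1)(q−1) = 108·270 = 29160.
Need d with 7·d ≡ 1 (mod 29160). Apply the extended Euclidean algorithm:
29160 = 4165·7 + 5
7 = 1·5 + 2
5 = 2·2 + 1
2 = 2·1 + 0
Back-substitute:
1 = 5 − 2·2
1 = −2·7 + 3·5
1 = 3·29160 − 12497·7
So 7·(-12497) ≡ 1 (mod 29160), hence d ≡ -12497 ≡ 16663 (mod 29160).

16663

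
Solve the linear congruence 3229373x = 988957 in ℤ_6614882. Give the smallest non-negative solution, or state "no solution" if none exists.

3514387

First find gcd(3229373, 6614882):
6614882 = 2*3229373 + 156136
3229373 = 20*156136 + 106653
156136 = 1*106653 + 49483
106653 = 2*49483 + 7687
49483 = 6*7687 + 3361
7687 = 2*3361 + 965
3361 = 3*965 + 466
965 = 2*466 + 33
466 = 14*33 + 4
33 = 8*4 + 1
4 = 4*1 + 0
gcd = 1, so a unique solution mod 6614882 exists.
Back-substitute for the Bézout coefficients:
1 = 33 − 8·4
1 = −8·466 + 113·33
1 = 113·965 − 234·466
1 = −234·3361 + 815·965
1 = 815·7687 − 1864·3361
1 = −1864·49483 + 11999·7687
1 = 11999·106653 − 25862·49483
1 = −25862·156136 + 37861·106653
1 = 37861·3229373 − 783082·156136
1 = −783082·6614882 + 1604025·3229373
So 3229373·(1604025) ≡ 1 (mod 6614882), giving 3229373⁻¹ ≡ 1604025.
x ≡ 3229373⁻¹·988957 ≡ 1604025·988957 ≡ 3514387 (mod 6614882).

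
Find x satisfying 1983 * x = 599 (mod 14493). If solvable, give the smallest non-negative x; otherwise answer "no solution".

gcd(1983, 14493):
14493 = 7×1983 + 612
1983 = 3×612 + 147
612 = 4×147 + 24
147 = 6×24 + 3
24 = 8×3 + 0
gcd = 3, but 3 ∤ 599, so the congruence has no solution.

no solution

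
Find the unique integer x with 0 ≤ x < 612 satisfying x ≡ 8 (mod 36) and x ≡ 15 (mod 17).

Write x = 8 + 36·k. Then 36·k ≡ 15 − 8 ≡ 7 (mod 17).
Need 36⁻¹ mod 17. Extended Euclid on (17, 2):
17 = 8·2 + 1
2 = 2·1 + 0
Back-substitute:
1 = 17 − 8·2
36⁻¹ ≡ 9 (mod 17), so k ≡ 9·7 ≡ 12 (mod 17).
x = 8 + 36·12 = 440.

440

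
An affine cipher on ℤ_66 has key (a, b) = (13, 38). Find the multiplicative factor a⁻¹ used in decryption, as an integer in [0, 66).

61

Apply the Euclidean algorithm to 66 and 13:
66 = 5·13 + 1
13 = 13·1 + 0
gcd = 1, so the inverse exists. Back-substitute:
1 = 66 − 5·13
Hence 13⁻¹ ≡ -5 ≡ 61 (mod 66).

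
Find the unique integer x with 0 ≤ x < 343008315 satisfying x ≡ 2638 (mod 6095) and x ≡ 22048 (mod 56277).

Write x = 2638 + 6095·k. Then 6095·k ≡ 22048 − 2638 ≡ 19410 (mod 56277).
Need 6095⁻¹ mod 56277. Extended Euclid on (56277, 6095):
56277 = 9×6095 + 1422
6095 = 4×1422 + 407
1422 = 3×407 + 201
407 = 2×201 + 5
201 = 40×5 + 1
5 = 5×1 + 0
Back-substitute:
1 = 201 − 40·5
1 = −40·407 + 81·201
1 = 81·1422 − 283·407
1 = −283·6095 + 1213·1422
1 = 1213·56277 − 11200·6095
6095⁻¹ ≡ 45077 (mod 56277), so k ≡ 45077·19410 ≡ 6051 (mod 56277).
x = 2638 + 6095·6051 = 36883483.

36883483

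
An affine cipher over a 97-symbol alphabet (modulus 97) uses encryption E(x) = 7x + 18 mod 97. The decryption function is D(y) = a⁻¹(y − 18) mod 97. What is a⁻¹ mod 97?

Extended Euclidean algorithm:
97 = 13*7 + 6
7 = 1*6 + 1
6 = 6*1 + 0
gcd = 1, so the inverse exists. Back-substitute:
1 = 7 − 6
1 = −97 + 14·7
So 7·14 ≡ 1 (mod 97).

14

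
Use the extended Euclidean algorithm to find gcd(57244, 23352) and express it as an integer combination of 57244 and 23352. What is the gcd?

4

Apply Euclid's algorithm to 57244 and 23352:
57244 = 2×23352 + 10540
23352 = 2×10540 + 2272
10540 = 4×2272 + 1452
2272 = 1×1452 + 820
1452 = 1×820 + 632
820 = 1×632 + 188
632 = 3×188 + 68
188 = 2×68 + 52
68 = 1×52 + 16
52 = 3×16 + 4
16 = 4×4 + 0
gcd(57244, 23352) = 4.
Working backward:
4 = 52 − 3·16
4 = −3·68 + 4·52
4 = 4·188 − 11·68
4 = −11·632 + 37·188
4 = 37·820 − 48·632
4 = −48·1452 + 85·820
4 = 85·2272 − 133·1452
4 = −133·10540 + 617·2272
4 = 617·23352 − 1367·10540
4 = −1367·57244 + 3351·23352
So 4 = (-1367)·57244 + (3351)·23352.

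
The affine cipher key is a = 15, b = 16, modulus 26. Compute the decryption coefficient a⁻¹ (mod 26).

7

Extended Euclidean algorithm:
26 = 1*15 + 11
15 = 1*11 + 4
11 = 2*4 + 3
4 = 1*3 + 1
3 = 3*1 + 0
The gcd is 1. Working backward:
1 = 4 − 3
1 = −11 + 3·4
1 = 3·15 − 4·11
1 = −4·26 + 7·15
So 15·7 ≡ 1 (mod 26).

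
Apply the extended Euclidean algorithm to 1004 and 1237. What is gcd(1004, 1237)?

1

Repeated division:
1237 = 1×1004 + 233
1004 = 4×233 + 72
233 = 3×72 + 17
72 = 4×17 + 4
17 = 4×4 + 1
4 = 4×1 + 0
gcd(1004, 1237) = 1.
Express as a combination:
1 = 17 − 4·4
1 = −4·72 + 17·17
1 = 17·233 − 55·72
1 = −55·1004 + 237·233
1 = 237·1237 − 292·1004
So 1 = (237)·1237 + (-292)·1004.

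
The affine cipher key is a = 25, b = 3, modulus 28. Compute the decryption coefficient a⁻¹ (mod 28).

9

Apply the Euclidean algorithm to 28 and 25:
28 = 1·25 + 3
25 = 8·3 + 1
3 = 3·1 + 0
gcd = 1, so the inverse exists. Back-substitute:
1 = 25 − 8·3
1 = −8·28 + 9·25
So 25·9 ≡ 1 (mod 28).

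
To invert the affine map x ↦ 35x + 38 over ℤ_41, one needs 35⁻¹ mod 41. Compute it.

Run Euclid on (41, 35):
41 = 1*35 + 6
35 = 5*6 + 5
6 = 1*5 + 1
5 = 5*1 + 0
Since gcd(35, 41) = 1, back-substitute to write 1 as a combination:
1 = 6 − 5
1 = −35 + 6·6
1 = 6·41 − 7·35
Thus 35·(-7) ≡ 1 (mod 41); reducing, -7 mod 41 = 34.

34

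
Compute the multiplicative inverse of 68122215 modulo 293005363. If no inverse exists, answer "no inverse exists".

no inverse exists

Compute gcd(68122215, 293005363):
293005363 = 4·68122215 + 20516503
68122215 = 3·20516503 + 6572706
20516503 = 3·6572706 + 798385
6572706 = 8·798385 + 185626
798385 = 4·185626 + 55881
185626 = 3·55881 + 17983
55881 = 3·17983 + 1932
17983 = 9·1932 + 595
1932 = 3·595 + 147
595 = 4·147 + 7
147 = 21·7 + 0
Since gcd = 7 > 1, 68122215 is not a unit mod 293005363.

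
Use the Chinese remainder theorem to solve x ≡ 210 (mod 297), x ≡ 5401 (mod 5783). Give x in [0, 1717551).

809238

Write x = 210 + 297·k. Then 297·k ≡ 5401 − 210 ≡ 5191 (mod 5783).
Need 297⁻¹ mod 5783. Extended Euclid on (5783, 297):
5783 = 19×297 + 140
297 = 2×140 + 17
140 = 8×17 + 4
17 = 4×4 + 1
4 = 4×1 + 0
Back-substitute:
1 = 17 − 4·4
1 = −4·140 + 33·17
1 = 33·297 − 70·140
1 = −70·5783 + 1363·297
297⁻¹ ≡ 1363 (mod 5783), so k ≡ 1363·5191 ≡ 2724 (mod 5783).
x = 210 + 297·2724 = 809238.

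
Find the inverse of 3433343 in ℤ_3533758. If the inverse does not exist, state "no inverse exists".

1161567

Run Euclid on (3533758, 3433343):
3533758 = 1×3433343 + 100415
3433343 = 34×100415 + 19233
100415 = 5×19233 + 4250
19233 = 4×4250 + 2233
4250 = 1×2233 + 2017
2233 = 1×2017 + 216
2017 = 9×216 + 73
216 = 2×73 + 70
73 = 1×70 + 3
70 = 23×3 + 1
3 = 3×1 + 0
Since gcd(3433343, 3533758) = 1, back-substitute to write 1 as a combination:
1 = 70 − 23·3
1 = −23·73 + 24·70
1 = 24·216 − 71·73
1 = −71·2017 + 663·216
1 = 663·2233 − 734·2017
1 = −734·4250 + 1397·2233
1 = 1397·19233 − 6322·4250
1 = −6322·100415 + 33007·19233
1 = 33007·3433343 − 1128560·100415
1 = −1128560·3533758 + 1161567·3433343
So 3433343·1161567 ≡ 1 (mod 3533758).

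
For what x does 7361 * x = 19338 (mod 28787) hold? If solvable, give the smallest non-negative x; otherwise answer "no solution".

1958

First find gcd(7361, 28787):
28787 = 3·7361 + 6704
7361 = 1·6704 + 657
6704 = 10·657 + 134
657 = 4·134 + 121
134 = 1·121 + 13
121 = 9·13 + 4
13 = 3·4 + 1
4 = 4·1 + 0
gcd = 1, so a unique solution mod 28787 exists.
Back-substitute for the Bézout coefficients:
1 = 13 − 3·4
1 = −3·121 + 28·13
1 = 28·134 − 31·121
1 = −31·657 + 152·134
1 = 152·6704 − 1551·657
1 = −1551·7361 + 1703·6704
1 = 1703·28787 − 6660·7361
So 7361·(-6660) ≡ 1 (mod 28787), giving 7361⁻¹ ≡ 22127.
x ≡ 7361⁻¹·19338 ≡ 22127·19338 ≡ 1958 (mod 28787).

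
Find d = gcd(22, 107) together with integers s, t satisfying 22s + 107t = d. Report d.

1

Euclidean algorithm:
107 = 4·22 + 19
22 = 1·19 + 3
19 = 6·3 + 1
3 = 3·1 + 0
gcd(22, 107) = 1.
Express as a combination:
1 = 19 − 6·3
1 = −6·22 + 7·19
1 = 7·107 − 34·22
So 1 = (7)·107 + (-34)·22.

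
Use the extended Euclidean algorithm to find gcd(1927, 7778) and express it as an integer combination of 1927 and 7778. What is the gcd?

Repeated division:
7778 = 4·1927 + 70
1927 = 27·70 + 37
70 = 1·37 + 33
37 = 1·33 + 4
33 = 8·4 + 1
4 = 4·1 + 0
gcd(1927, 7778) = 1.
Working backward:
1 = 33 − 8·4
1 = −8·37 + 9·33
1 = 9·70 − 17·37
1 = −17·1927 + 468·70
1 = 468·7778 − 1889·1927
So 1 = (468)·7778 + (-1889)·1927.

1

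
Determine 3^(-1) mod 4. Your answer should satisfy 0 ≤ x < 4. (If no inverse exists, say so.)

gcd(4, 3) by repeated division:
4 = 1·3 + 1
3 = 3·1 + 0
The gcd is 1. Working backward:
1 = 4 − 3
Hence 3⁻¹ ≡ -1 ≡ 3 (mod 4).

3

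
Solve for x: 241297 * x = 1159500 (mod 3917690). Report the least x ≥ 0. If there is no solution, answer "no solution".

no solution

gcd(241297, 3917690):
3917690 = 16·241297 + 56938
241297 = 4·56938 + 13545
56938 = 4·13545 + 2758
13545 = 4·2758 + 2513
2758 = 1·2513 + 245
2513 = 10·245 + 63
245 = 3·63 + 56
63 = 1·56 + 7
56 = 8·7 + 0
gcd = 7, but 7 ∤ 1159500, so the congruence has no solution.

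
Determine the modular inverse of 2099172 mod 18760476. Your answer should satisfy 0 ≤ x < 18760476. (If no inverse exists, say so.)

no inverse exists

Euclidean algorithm on 18760476, 2099172:
18760476 = 8×2099172 + 1967100
2099172 = 1×1967100 + 132072
1967100 = 14×132072 + 118092
132072 = 1×118092 + 13980
118092 = 8×13980 + 6252
13980 = 2×6252 + 1476
6252 = 4×1476 + 348
1476 = 4×348 + 84
348 = 4×84 + 12
84 = 7×12 + 0
Since gcd = 12 > 1, 2099172 is not a unit mod 18760476.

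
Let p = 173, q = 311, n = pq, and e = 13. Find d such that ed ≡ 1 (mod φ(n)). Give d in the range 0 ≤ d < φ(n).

φ(n) = (p−1)(q−1) = 172·310 = 53320.
Need d with 13·d ≡ 1 (mod 53320). Apply the extended Euclidean algorithm:
53320 = 4101·13 + 7
13 = 1·7 + 6
7 = 1·6 + 1
6 = 6·1 + 0
Back-substitute:
1 = 7 − 6
1 = −13 + 2·7
1 = 2·53320 − 8203·13
So 13·(-8203) ≡ 1 (mod 53320), hence d ≡ -8203 ≡ 45117 (mod 53320).

45117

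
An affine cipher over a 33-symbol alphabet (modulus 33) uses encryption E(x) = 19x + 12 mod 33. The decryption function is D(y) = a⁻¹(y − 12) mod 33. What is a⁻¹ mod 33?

7

gcd(33, 19) by repeated division:
33 = 1*19 + 14
19 = 1*14 + 5
14 = 2*5 + 4
5 = 1*4 + 1
4 = 4*1 + 0
Since gcd(19, 33) = 1, back-substitute to write 1 as a combination:
1 = 5 − 4
1 = −14 + 3·5
1 = 3·19 − 4·14
1 = −4·33 + 7·19
So 19·7 ≡ 1 (mod 33).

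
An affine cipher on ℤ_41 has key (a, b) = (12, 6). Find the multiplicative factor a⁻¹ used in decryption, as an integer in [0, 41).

24

gcd(41, 12) by repeated division:
41 = 3*12 + 5
12 = 2*5 + 2
5 = 2*2 + 1
2 = 2*1 + 0
The gcd is 1. Working backward:
1 = 5 − 2·2
1 = −2·12 + 5·5
1 = 5·41 − 17·12
Thus 12·(-17) ≡ 1 (mod 41); reducing, -17 mod 41 = 24.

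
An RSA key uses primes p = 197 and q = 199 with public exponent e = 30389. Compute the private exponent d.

32645

φ(n) = (p−1)(q−1) = 196·198 = 38808.
Need d with 30389·d ≡ 1 (mod 38808). Apply the extended Euclidean algorithm:
38808 = 1*30389 + 8419
30389 = 3*8419 + 5132
8419 = 1*5132 + 3287
5132 = 1*3287 + 1845
3287 = 1*1845 + 1442
1845 = 1*1442 + 403
1442 = 3*403 + 233
403 = 1*233 + 170
233 = 1*170 + 63
170 = 2*63 + 44
63 = 1*44 + 19
44 = 2*19 + 6
19 = 3*6 + 1
6 = 6*1 + 0
Back-substitute:
1 = 19 − 3·6
1 = −3·44 + 7·19
1 = 7·63 − 10·44
1 = −10·170 + 27·63
1 = 27·233 − 37·170
1 = −37·403 + 64·233
1 = 64·1442 − 229·403
1 = −229·1845 + 293·1442
1 = 293·3287 − 522·1845
1 = −522·5132 + 815·3287
1 = 815·8419 − 1337·5132
1 = −1337·30389 + 4826·8419
1 = 4826·38808 − 6163·30389
So 30389·(-6163) ≡ 1 (mod 38808), hence d ≡ -6163 ≡ 32645 (mod 38808).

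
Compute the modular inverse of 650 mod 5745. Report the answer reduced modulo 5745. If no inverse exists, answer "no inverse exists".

no inverse exists

Euclidean algorithm on 5745, 650:
5745 = 8·650 + 545
650 = 1·545 + 105
545 = 5·105 + 20
105 = 5·20 + 5
20 = 4·5 + 0
gcd(650, 5745) = 5 ≠ 1, so 650 has no multiplicative inverse modulo 5745.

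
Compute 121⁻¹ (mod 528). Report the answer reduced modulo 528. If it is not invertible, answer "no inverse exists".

no inverse exists

Euclidean algorithm on 528, 121:
528 = 4*121 + 44
121 = 2*44 + 33
44 = 1*33 + 11
33 = 3*11 + 0
Since gcd = 11 > 1, 121 is not a unit mod 528.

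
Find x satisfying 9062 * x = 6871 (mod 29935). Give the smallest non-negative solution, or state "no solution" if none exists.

First find gcd(9062, 29935):
29935 = 3·9062 + 2749
9062 = 3·2749 + 815
2749 = 3·815 + 304
815 = 2·304 + 207
304 = 1·207 + 97
207 = 2·97 + 13
97 = 7·13 + 6
13 = 2·6 + 1
6 = 6·1 + 0
gcd = 1, so a unique solution mod 29935 exists.
Back-substitute for the Bézout coefficients:
1 = 13 − 2·6
1 = −2·97 + 15·13
1 = 15·207 − 32·97
1 = −32·304 + 47·207
1 = 47·815 − 126·304
1 = −126·2749 + 425·815
1 = 425·9062 − 1401·2749
1 = −1401·29935 + 4628·9062
So 9062·(4628) ≡ 1 (mod 29935), giving 9062⁻¹ ≡ 4628.
x ≡ 9062⁻¹·6871 ≡ 4628·6871 ≡ 8018 (mod 29935).

8018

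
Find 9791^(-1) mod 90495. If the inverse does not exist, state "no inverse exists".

gcd(90495, 9791) by repeated division:
90495 = 9×9791 + 2376
9791 = 4×2376 + 287
2376 = 8×287 + 80
287 = 3×80 + 47
80 = 1×47 + 33
47 = 1×33 + 14
33 = 2×14 + 5
14 = 2×5 + 4
5 = 1×4 + 1
4 = 4×1 + 0
gcd = 1, so the inverse exists. Back-substitute:
1 = 5 − 4
1 = −14 + 3·5
1 = 3·33 − 7·14
1 = −7·47 + 10·33
1 = 10·80 − 17·47
1 = −17·287 + 61·80
1 = 61·2376 − 505·287
1 = −505·9791 + 2081·2376
1 = 2081·90495 − 19234·9791
Thus 9791·(-19234) ≡ 1 (mod 90495); reducing, -19234 mod 90495 = 71261.

71261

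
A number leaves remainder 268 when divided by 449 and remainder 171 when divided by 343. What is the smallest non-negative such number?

85578

Write x = 268 + 449·k. Then 449·k ≡ 171 − 268 ≡ 246 (mod 343).
Need 449⁻¹ mod 343. Extended Euclid on (343, 106):
343 = 3·106 + 25
106 = 4·25 + 6
25 = 4·6 + 1
6 = 6·1 + 0
Back-substitute:
1 = 25 − 4·6
1 = −4·106 + 17·25
1 = 17·343 − 55·106
449⁻¹ ≡ 288 (mod 343), so k ≡ 288·246 ≡ 190 (mod 343).
x = 268 + 449·190 = 85578.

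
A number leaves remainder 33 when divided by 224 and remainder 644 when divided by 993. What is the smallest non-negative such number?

92993

Write x = 33 + 224·k. Then 224·k ≡ 644 − 33 ≡ 611 (mod 993).
Need 224⁻¹ mod 993. Extended Euclid on (993, 224):
993 = 4·224 + 97
224 = 2·97 + 30
97 = 3·30 + 7
30 = 4·7 + 2
7 = 3·2 + 1
2 = 2·1 + 0
Back-substitute:
1 = 7 − 3·2
1 = −3·30 + 13·7
1 = 13·97 − 42·30
1 = −42·224 + 97·97
1 = 97·993 − 430·224
224⁻¹ ≡ 563 (mod 993), so k ≡ 563·611 ≡ 415 (mod 993).
x = 33 + 224·415 = 92993.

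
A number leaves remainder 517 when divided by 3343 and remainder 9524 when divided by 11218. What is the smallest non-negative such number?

25945540

Write x = 517 + 3343·k. Then 3343·k ≡ 9524 − 517 ≡ 9007 (mod 11218).
Need 3343⁻¹ mod 11218. Extended Euclid on (11218, 3343):
11218 = 3·3343 + 1189
3343 = 2·1189 + 965
1189 = 1·965 + 224
965 = 4·224 + 69
224 = 3·69 + 17
69 = 4·17 + 1
17 = 17·1 + 0
Back-substitute:
1 = 69 − 4·17
1 = −4·224 + 13·69
1 = 13·965 − 56·224
1 = −56·1189 + 69·965
1 = 69·3343 − 194·1189
1 = −194·11218 + 651·3343
3343⁻¹ ≡ 651 (mod 11218), so k ≡ 651·9007 ≡ 7761 (mod 11218).
x = 517 + 3343·7761 = 25945540.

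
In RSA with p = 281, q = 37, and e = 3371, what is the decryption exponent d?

3971

φ(n) = (p−1)(q−1) = 280·36 = 10080.
Need d with 3371·d ≡ 1 (mod 10080). Apply the extended Euclidean algorithm:
10080 = 2*3371 + 3338
3371 = 1*3338 + 33
3338 = 101*33 + 5
33 = 6*5 + 3
5 = 1*3 + 2
3 = 1*2 + 1
2 = 2*1 + 0
Back-substitute:
1 = 3 − 2
1 = −5 + 2·3
1 = 2·33 − 13·5
1 = −13·3338 + 1315·33
1 = 1315·3371 − 1328·3338
1 = −1328·10080 + 3971·3371
So 3371·3971 ≡ 1 (mod 10080), hence d = 3971.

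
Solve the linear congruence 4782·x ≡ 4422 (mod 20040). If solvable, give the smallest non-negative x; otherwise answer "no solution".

1321

First find gcd(4782, 20040):
20040 = 4·4782 + 912
4782 = 5·912 + 222
912 = 4·222 + 24
222 = 9·24 + 6
24 = 4·6 + 0
gcd = 6 and 6 | 4422, so solutions exist. Divide through by 6: 797x ≡ 737 (mod 3340).
Now find 797⁻¹ mod 3340:
3340 = 4*797 + 152
797 = 5*152 + 37
152 = 4*37 + 4
37 = 9*4 + 1
4 = 4*1 + 0
Back-substitute:
1 = 37 − 9·4
1 = −9·152 + 37·37
1 = 37·797 − 194·152
1 = −194·3340 + 813·797
So 797⁻¹ ≡ 813 (mod 3340).
Then x ≡ 813·737 ≡ 1321 (mod 3340); the smallest non-negative solution is x = 1321.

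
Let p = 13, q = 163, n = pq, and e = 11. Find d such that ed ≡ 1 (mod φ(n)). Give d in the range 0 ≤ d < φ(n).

φ(n) = (p−1)(q−1) = 12·162 = 1944.
Need d with 11·d ≡ 1 (mod 1944). Apply the extended Euclidean algorithm:
1944 = 176·11 + 8
11 = 1·8 + 3
8 = 2·3 + 2
3 = 1·2 + 1
2 = 2·1 + 0
Back-substitute:
1 = 3 − 2
1 = −8 + 3·3
1 = 3·11 − 4·8
1 = −4·1944 + 707·11
So 11·707 ≡ 1 (mod 1944), hence d = 707.

707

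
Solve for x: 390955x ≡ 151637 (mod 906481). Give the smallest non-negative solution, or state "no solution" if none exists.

784308

First find gcd(390955, 906481):
906481 = 2·390955 + 124571
390955 = 3·124571 + 17242
124571 = 7·17242 + 3877
17242 = 4·3877 + 1734
3877 = 2·1734 + 409
1734 = 4·409 + 98
409 = 4·98 + 17
98 = 5·17 + 13
17 = 1·13 + 4
13 = 3·4 + 1
4 = 4·1 + 0
gcd = 1, so a unique solution mod 906481 exists.
Back-substitute for the Bézout coefficients:
1 = 13 − 3·4
1 = −3·17 + 4·13
1 = 4·98 − 23·17
1 = −23·409 + 96·98
1 = 96·1734 − 407·409
1 = −407·3877 + 910·1734
1 = 910·17242 − 4047·3877
1 = −4047·124571 + 29239·17242
1 = 29239·390955 − 91764·124571
1 = −91764·906481 + 212767·390955
So 390955·(212767) ≡ 1 (mod 906481), giving 390955⁻¹ ≡ 212767.
x ≡ 390955⁻¹·151637 ≡ 212767·151637 ≡ 784308 (mod 906481).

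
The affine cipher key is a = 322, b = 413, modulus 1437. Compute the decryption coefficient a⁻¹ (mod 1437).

1138

Extended Euclidean algorithm:
1437 = 4×322 + 149
322 = 2×149 + 24
149 = 6×24 + 5
24 = 4×5 + 4
5 = 1×4 + 1
4 = 4×1 + 0
gcd = 1, so the inverse exists. Back-substitute:
1 = 5 − 4
1 = −24 + 5·5
1 = 5·149 − 31·24
1 = −31·322 + 67·149
1 = 67·1437 − 299·322
Hence 322⁻¹ ≡ -299 ≡ 1138 (mod 1437).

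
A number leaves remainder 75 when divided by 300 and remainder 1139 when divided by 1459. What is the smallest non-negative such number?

Write x = 75 + 300·k. Then 300·k ≡ 1139 − 75 ≡ 1064 (mod 1459).
Need 300⁻¹ mod 1459. Extended Euclid on (1459, 300):
1459 = 4·300 + 259
300 = 1·259 + 41
259 = 6·41 + 13
41 = 3·13 + 2
13 = 6·2 + 1
2 = 2·1 + 0
Back-substitute:
1 = 13 − 6·2
1 = −6·41 + 19·13
1 = 19·259 − 120·41
1 = −120·300 + 139·259
1 = 139·1459 − 676·300
300⁻¹ ≡ 783 (mod 1459), so k ≡ 783·1064 ≡ 23 (mod 1459).
x = 75 + 300·23 = 6975.

6975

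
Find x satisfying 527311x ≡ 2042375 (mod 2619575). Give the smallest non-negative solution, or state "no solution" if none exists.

First find gcd(527311, 2619575):
2619575 = 4·527311 + 510331
527311 = 1·510331 + 16980
510331 = 30·16980 + 931
16980 = 18·931 + 222
931 = 4·222 + 43
222 = 5·43 + 7
43 = 6·7 + 1
7 = 7·1 + 0
gcd = 1, so a unique solution mod 2619575 exists.
Back-substitute for the Bézout coefficients:
1 = 43 − 6·7
1 = −6·222 + 31·43
1 = 31·931 − 130·222
1 = −130·16980 + 2371·931
1 = 2371·510331 − 71260·16980
1 = −71260·527311 + 73631·510331
1 = 73631·2619575 − 365784·527311
So 527311·(-365784) ≡ 1 (mod 2619575), giving 527311⁻¹ ≡ 2253791.
x ≡ 527311⁻¹·2042375 ≡ 2253791·2042375 ≡ 638525 (mod 2619575).

638525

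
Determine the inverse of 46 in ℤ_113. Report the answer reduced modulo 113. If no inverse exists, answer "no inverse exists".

Apply the Euclidean algorithm to 113 and 46:
113 = 2×46 + 21
46 = 2×21 + 4
21 = 5×4 + 1
4 = 4×1 + 0
The gcd is 1. Working backward:
1 = 21 − 5·4
1 = −5·46 + 11·21
1 = 11·113 − 27·46
So 46·(-27) ≡ 1 (mod 113), and -27 ≡ 86 (mod 113).

86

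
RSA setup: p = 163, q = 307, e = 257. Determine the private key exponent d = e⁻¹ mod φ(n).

37613

φ(n) = (p−1)(q−1) = 162·306 = 49572.
Need d with 257·d ≡ 1 (mod 49572). Apply the extended Euclidean algorithm:
49572 = 192·257 + 228
257 = 1·228 + 29
228 = 7·29 + 25
29 = 1·25 + 4
25 = 6·4 + 1
4 = 4·1 + 0
Back-substitute:
1 = 25 − 6·4
1 = −6·29 + 7·25
1 = 7·228 − 55·29
1 = −55·257 + 62·228
1 = 62·49572 − 11959·257
So 257·(-11959) ≡ 1 (mod 49572), hence d ≡ -11959 ≡ 37613 (mod 49572).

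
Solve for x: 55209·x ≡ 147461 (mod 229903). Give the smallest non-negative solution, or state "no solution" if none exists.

First find gcd(55209, 229903):
229903 = 4×55209 + 9067
55209 = 6×9067 + 807
9067 = 11×807 + 190
807 = 4×190 + 47
190 = 4×47 + 2
47 = 23×2 + 1
2 = 2×1 + 0
gcd = 1, so a unique solution mod 229903 exists.
Back-substitute for the Bézout coefficients:
1 = 47 − 23·2
1 = −23·190 + 93·47
1 = 93·807 − 395·190
1 = −395·9067 + 4438·807
1 = 4438·55209 − 27023·9067
1 = −27023·229903 + 112530·55209
So 55209·(112530) ≡ 1 (mod 229903), giving 55209⁻¹ ≡ 112530.
x ≡ 55209⁻¹·147461 ≡ 112530·147461 ≡ 77499 (mod 229903).

77499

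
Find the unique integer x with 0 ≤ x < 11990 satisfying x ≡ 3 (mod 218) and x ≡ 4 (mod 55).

Write x = 3 + 218·k. Then 218·k ≡ 4 − 3 ≡ 1 (mod 55).
Need 218⁻¹ mod 55. Extended Euclid on (55, 53):
55 = 1*53 + 2
53 = 26*2 + 1
2 = 2*1 + 0
Back-substitute:
1 = 53 − 26·2
1 = −26·55 + 27·53
218⁻¹ ≡ 27 (mod 55), so k ≡ 27·1 ≡ 27 (mod 55).
x = 3 + 218·27 = 5889.

5889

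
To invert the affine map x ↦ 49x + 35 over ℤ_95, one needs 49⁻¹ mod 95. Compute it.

gcd(95, 49) by repeated division:
95 = 1·49 + 46
49 = 1·46 + 3
46 = 15·3 + 1
3 = 3·1 + 0
The gcd is 1. Working backward:
1 = 46 − 15·3
1 = −15·49 + 16·46
1 = 16·95 − 31·49
So 49·(-31) ≡ 1 (mod 95), and -31 ≡ 64 (mod 95).

64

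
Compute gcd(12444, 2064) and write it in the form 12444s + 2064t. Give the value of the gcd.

12

Euclidean algorithm:
12444 = 6×2064 + 60
2064 = 34×60 + 24
60 = 2×24 + 12
24 = 2×12 + 0
gcd(12444, 2064) = 12.
Back-substituting:
12 = 60 − 2·24
12 = −2·2064 + 69·60
12 = 69·12444 − 416·2064
So 12 = (69)·12444 + (-416)·2064.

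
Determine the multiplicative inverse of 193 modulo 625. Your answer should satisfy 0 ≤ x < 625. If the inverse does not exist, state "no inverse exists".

gcd(625, 193) by repeated division:
625 = 3*193 + 46
193 = 4*46 + 9
46 = 5*9 + 1
9 = 9*1 + 0
gcd = 1, so the inverse exists. Back-substitute:
1 = 46 − 5·9
1 = −5·193 + 21·46
1 = 21·625 − 68·193
Thus 193·(-68) ≡ 1 (mod 625); reducing, -68 mod 625 = 557.

557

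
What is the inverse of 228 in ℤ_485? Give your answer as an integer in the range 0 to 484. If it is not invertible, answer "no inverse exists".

117

Apply the Euclidean algorithm to 485 and 228:
485 = 2·228 + 29
228 = 7·29 + 25
29 = 1·25 + 4
25 = 6·4 + 1
4 = 4·1 + 0
Since gcd(228, 485) = 1, back-substitute to write 1 as a combination:
1 = 25 − 6·4
1 = −6·29 + 7·25
1 = 7·228 − 55·29
1 = −55·485 + 117·228
So 228·117 ≡ 1 (mod 485).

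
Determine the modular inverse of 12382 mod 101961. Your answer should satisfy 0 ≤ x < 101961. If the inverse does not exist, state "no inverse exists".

52051

gcd(101961, 12382) by repeated division:
101961 = 8×12382 + 2905
12382 = 4×2905 + 762
2905 = 3×762 + 619
762 = 1×619 + 143
619 = 4×143 + 47
143 = 3×47 + 2
47 = 23×2 + 1
2 = 2×1 + 0
gcd = 1, so the inverse exists. Back-substitute:
1 = 47 − 23·2
1 = −23·143 + 70·47
1 = 70·619 − 303·143
1 = −303·762 + 373·619
1 = 373·2905 − 1422·762
1 = −1422·12382 + 6061·2905
1 = 6061·101961 − 49910·12382
Thus 12382·(-49910) ≡ 1 (mod 101961); reducing, -49910 mod 101961 = 52051.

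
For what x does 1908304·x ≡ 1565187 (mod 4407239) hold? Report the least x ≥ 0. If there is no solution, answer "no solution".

First find gcd(1908304, 4407239):
4407239 = 2·1908304 + 590631
1908304 = 3·590631 + 136411
590631 = 4·136411 + 44987
136411 = 3·44987 + 1450
44987 = 31·1450 + 37
1450 = 39·37 + 7
37 = 5·7 + 2
7 = 3·2 + 1
2 = 2·1 + 0
gcd = 1, so a unique solution mod 4407239 exists.
Back-substitute for the Bézout coefficients:
1 = 7 − 3·2
1 = −3·37 + 16·7
1 = 16·1450 − 627·37
1 = −627·44987 + 19453·1450
1 = 19453·136411 − 58986·44987
1 = −58986·590631 + 255397·136411
1 = 255397·1908304 − 825177·590631
1 = −825177·4407239 + 1905751·1908304
So 1908304·(1905751) ≡ 1 (mod 4407239), giving 1908304⁻¹ ≡ 1905751.
x ≡ 1908304⁻¹·1565187 ≡ 1905751·1565187 ≡ 2077325 (mod 4407239).

2077325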